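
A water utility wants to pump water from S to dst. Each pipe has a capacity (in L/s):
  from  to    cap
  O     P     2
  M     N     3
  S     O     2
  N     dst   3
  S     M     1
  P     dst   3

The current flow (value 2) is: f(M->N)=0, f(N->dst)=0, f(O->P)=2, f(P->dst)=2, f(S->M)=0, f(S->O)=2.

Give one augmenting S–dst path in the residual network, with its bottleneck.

Residual along S->M->N->dst: S->M: 1, M->N: 3, N->dst: 3.
Bottleneck = min = 1.

S->M->N->dst, bottleneck 1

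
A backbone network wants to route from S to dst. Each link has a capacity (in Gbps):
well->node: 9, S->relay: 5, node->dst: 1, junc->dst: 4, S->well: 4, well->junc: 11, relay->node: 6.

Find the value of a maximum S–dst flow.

Augment S->relay->node->dst: bottleneck 1. Total 1.
Augment S->well->junc->dst: bottleneck 4. Total 5.
No augmenting path remains in the residual graph.

5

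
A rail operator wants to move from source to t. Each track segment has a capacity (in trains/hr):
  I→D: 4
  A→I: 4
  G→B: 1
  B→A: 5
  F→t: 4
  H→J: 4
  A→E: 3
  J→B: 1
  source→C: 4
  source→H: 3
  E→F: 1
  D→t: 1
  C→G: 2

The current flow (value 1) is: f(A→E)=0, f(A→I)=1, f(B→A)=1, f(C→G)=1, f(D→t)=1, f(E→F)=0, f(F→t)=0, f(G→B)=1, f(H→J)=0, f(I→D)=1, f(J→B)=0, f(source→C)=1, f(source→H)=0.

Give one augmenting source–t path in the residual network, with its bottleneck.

source→H→J→B→A→E→F→t, bottleneck 1

Residual along source→H→J→B→A→E→F→t: source→H: 3, H→J: 4, J→B: 1, B→A: 4, A→E: 3, E→F: 1, F→t: 4.
Bottleneck = min = 1.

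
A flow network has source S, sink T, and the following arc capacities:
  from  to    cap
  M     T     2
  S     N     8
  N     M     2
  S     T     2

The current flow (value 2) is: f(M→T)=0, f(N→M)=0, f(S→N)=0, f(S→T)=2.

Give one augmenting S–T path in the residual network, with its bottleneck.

Residual along S→N→M→T: S→N: 8, N→M: 2, M→T: 2.
Bottleneck = min = 2.

S→N→M→T, bottleneck 2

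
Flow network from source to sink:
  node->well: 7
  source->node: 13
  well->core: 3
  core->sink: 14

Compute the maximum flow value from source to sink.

Augment source->node->well->core->sink: bottleneck 3. Total 3.
No augmenting path remains in the residual graph.

3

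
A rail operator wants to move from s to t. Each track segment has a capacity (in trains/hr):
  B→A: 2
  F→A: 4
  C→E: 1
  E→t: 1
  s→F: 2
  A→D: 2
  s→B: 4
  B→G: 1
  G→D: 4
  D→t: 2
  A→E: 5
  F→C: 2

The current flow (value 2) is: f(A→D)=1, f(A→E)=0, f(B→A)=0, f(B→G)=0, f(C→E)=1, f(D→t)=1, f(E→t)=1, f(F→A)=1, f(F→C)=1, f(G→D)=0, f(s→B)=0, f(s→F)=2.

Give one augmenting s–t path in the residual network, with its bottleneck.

s→B→A→D→t, bottleneck 1

Residual along s→B→A→D→t: s→B: 4, B→A: 2, A→D: 1, D→t: 1.
Bottleneck = min = 1.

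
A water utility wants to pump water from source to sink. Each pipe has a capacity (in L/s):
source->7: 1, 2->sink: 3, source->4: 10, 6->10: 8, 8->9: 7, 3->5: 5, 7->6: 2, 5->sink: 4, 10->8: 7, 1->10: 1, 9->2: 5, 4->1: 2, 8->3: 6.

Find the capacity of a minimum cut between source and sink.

Max flow = 2 (via 2 augmenting paths).
In the residual at optimum, the set reachable from source is {1, 4, source}.
Cut edges: source->7 (cap 1), 1->10 (cap 1). Sum = 2.

2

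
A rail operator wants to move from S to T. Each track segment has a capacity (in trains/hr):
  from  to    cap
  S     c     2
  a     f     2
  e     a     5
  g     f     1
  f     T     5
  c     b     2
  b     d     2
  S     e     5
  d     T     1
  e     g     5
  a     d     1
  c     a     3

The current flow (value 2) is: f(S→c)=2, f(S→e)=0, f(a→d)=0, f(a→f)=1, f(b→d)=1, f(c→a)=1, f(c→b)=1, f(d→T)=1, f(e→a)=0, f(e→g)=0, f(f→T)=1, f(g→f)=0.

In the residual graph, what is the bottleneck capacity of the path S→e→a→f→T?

1

Residual capacities along the path: S→e: 5, e→a: 5, a→f: 1, f→T: 4.
Minimum is 1.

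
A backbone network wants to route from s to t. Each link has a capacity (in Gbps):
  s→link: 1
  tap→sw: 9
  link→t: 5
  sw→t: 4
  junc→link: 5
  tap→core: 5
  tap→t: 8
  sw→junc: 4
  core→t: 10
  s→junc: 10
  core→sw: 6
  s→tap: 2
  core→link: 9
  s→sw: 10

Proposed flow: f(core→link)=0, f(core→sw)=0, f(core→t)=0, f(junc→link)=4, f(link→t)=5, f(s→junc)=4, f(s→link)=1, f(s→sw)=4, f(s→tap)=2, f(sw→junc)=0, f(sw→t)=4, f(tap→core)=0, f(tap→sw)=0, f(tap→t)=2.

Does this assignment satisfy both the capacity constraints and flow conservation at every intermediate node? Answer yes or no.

Every edge has 0 ≤ f(e) ≤ cap(e).
At each intermediate node, inflow equals outflow.

Yes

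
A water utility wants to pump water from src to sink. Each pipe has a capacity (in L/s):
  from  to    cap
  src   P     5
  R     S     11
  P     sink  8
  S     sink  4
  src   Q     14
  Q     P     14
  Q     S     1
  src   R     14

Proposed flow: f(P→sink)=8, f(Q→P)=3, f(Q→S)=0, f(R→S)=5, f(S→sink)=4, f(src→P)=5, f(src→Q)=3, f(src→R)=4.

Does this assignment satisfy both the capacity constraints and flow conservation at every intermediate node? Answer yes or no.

Conservation fails at R: inflow 4 ≠ outflow 5.

No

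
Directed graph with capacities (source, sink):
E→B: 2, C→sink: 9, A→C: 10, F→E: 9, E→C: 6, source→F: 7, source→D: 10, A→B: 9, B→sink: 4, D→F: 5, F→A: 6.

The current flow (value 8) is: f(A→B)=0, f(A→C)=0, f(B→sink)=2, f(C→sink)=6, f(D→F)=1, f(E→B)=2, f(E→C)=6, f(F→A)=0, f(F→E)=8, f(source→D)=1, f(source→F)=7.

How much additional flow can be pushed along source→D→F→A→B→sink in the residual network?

Residual capacities along the path: source→D: 9, D→F: 4, F→A: 6, A→B: 9, B→sink: 2.
Minimum is 2.

2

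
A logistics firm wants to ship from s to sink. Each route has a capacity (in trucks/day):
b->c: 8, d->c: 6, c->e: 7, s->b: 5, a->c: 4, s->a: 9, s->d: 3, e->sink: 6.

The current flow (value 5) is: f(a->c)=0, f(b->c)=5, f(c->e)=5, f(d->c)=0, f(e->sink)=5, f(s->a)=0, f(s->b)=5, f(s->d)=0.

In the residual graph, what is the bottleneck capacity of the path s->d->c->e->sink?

1

Residual capacities along the path: s->d: 3, d->c: 6, c->e: 2, e->sink: 1.
Minimum is 1.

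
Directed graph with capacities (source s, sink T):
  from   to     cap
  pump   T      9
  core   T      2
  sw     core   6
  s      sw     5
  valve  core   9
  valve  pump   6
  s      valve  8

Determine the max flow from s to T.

Augment s→sw→core→T: bottleneck 2. Total 2.
Augment s→valve→pump→T: bottleneck 6. Total 8.
No augmenting path remains in the residual graph.

8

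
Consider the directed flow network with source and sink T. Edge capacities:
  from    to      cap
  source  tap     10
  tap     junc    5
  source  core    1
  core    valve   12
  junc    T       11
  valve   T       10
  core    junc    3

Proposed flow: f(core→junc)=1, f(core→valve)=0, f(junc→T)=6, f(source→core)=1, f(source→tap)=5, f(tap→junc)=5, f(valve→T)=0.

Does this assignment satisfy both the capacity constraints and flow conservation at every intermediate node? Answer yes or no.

Yes

Every edge has 0 ≤ f(e) ≤ cap(e).
At each intermediate node, inflow equals outflow.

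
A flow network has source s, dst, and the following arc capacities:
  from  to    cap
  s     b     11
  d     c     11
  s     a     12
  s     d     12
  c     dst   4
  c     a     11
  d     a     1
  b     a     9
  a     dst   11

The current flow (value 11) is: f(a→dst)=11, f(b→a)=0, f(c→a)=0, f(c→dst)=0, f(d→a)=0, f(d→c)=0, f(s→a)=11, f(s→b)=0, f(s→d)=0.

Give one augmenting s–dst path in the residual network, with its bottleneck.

s→d→c→dst, bottleneck 4

Residual along s→d→c→dst: s→d: 12, d→c: 11, c→dst: 4.
Bottleneck = min = 4.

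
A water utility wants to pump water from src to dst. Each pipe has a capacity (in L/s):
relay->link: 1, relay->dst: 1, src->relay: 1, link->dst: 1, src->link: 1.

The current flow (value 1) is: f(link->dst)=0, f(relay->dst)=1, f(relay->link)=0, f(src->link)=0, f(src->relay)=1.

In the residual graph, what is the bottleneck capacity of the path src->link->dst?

Residual capacities along the path: src->link: 1, link->dst: 1.
Minimum is 1.

1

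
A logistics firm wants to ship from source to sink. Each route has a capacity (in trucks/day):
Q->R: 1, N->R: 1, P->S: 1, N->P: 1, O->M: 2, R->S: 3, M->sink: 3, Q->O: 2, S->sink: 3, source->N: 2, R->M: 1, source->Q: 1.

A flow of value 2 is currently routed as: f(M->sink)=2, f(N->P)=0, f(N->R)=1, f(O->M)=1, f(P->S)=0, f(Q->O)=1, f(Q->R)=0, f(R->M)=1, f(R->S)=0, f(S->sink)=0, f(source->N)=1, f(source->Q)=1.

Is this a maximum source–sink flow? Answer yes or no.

No

Residual path source->N->P->S->sink has bottleneck 1 > 0.
Pushing 1 along it raises the flow to 3, so the given flow is not maximum.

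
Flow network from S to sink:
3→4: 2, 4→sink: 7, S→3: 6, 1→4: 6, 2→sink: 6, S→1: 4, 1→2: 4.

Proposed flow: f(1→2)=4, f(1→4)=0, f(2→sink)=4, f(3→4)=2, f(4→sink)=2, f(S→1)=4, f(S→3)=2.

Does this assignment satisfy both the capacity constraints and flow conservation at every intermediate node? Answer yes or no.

Yes

Every edge has 0 ≤ f(e) ≤ cap(e).
At each intermediate node, inflow equals outflow.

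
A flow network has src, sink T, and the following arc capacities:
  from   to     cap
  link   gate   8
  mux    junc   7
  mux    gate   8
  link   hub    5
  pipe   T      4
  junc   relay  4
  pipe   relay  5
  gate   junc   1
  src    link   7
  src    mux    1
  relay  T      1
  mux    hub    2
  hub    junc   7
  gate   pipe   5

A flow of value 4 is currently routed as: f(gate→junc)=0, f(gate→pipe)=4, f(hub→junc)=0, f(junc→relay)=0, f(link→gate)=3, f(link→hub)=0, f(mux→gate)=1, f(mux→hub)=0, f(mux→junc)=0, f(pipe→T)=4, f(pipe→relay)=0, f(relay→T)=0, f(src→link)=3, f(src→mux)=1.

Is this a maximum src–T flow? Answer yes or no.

Residual path src→link→hub→junc→relay→T has bottleneck 1 > 0.
Pushing 1 along it raises the flow to 5, so the given flow is not maximum.

No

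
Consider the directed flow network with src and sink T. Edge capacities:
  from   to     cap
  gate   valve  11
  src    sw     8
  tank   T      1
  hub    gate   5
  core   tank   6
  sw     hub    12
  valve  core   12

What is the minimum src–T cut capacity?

1

Max flow = 1 (via 1 augmenting path).
In the residual at optimum, the set reachable from src is {core, gate, hub, src, sw, tank, valve}.
Cut edges: tank→T (cap 1). Sum = 1.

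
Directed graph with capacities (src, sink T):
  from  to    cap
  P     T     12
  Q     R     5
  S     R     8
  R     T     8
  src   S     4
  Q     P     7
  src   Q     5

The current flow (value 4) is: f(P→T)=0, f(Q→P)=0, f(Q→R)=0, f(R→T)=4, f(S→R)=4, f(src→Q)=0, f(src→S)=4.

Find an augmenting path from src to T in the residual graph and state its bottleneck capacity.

Residual along src→Q→R→T: src→Q: 5, Q→R: 5, R→T: 4.
Bottleneck = min = 4.

src→Q→R→T, bottleneck 4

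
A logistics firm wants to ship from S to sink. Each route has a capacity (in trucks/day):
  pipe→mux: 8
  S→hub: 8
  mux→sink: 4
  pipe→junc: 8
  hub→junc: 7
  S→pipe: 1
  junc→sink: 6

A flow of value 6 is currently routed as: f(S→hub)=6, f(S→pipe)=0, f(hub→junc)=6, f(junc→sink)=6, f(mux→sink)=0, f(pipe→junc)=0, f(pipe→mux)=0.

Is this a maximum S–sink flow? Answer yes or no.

Residual path S→pipe→mux→sink has bottleneck 1 > 0.
Pushing 1 along it raises the flow to 7, so the given flow is not maximum.

No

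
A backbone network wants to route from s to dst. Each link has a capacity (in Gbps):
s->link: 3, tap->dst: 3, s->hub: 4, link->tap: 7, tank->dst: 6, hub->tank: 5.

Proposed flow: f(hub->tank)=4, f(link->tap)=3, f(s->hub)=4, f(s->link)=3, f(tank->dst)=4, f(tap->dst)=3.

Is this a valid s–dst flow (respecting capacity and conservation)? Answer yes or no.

Every edge has 0 ≤ f(e) ≤ cap(e).
At each intermediate node, inflow equals outflow.

Yes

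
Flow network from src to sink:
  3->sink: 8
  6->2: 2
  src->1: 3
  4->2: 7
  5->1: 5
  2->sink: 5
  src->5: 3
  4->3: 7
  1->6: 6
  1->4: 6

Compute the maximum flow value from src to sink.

6

Augment src->1->6->2->sink: bottleneck 2. Total 2.
Augment src->1->4->3->sink: bottleneck 1. Total 3.
Augment src->5->1->4->3->sink: bottleneck 3. Total 6.
No augmenting path remains in the residual graph.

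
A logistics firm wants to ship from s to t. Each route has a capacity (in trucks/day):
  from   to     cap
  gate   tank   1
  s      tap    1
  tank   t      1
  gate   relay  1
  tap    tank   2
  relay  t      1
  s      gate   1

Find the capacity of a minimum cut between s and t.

Max flow = 2 (via 2 augmenting paths).
In the residual at optimum, the set reachable from s is {s}.
Cut edges: s→tap (cap 1), s→gate (cap 1). Sum = 2.

2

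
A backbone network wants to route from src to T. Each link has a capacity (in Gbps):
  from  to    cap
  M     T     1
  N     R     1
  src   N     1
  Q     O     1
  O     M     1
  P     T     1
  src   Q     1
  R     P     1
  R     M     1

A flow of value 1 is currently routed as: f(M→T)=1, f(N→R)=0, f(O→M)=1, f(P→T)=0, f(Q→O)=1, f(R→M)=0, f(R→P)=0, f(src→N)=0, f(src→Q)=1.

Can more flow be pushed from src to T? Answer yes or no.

Residual path src→N→R→P→T has bottleneck 1 > 0.
Pushing 1 along it raises the flow to 2, so the given flow is not maximum.

Yes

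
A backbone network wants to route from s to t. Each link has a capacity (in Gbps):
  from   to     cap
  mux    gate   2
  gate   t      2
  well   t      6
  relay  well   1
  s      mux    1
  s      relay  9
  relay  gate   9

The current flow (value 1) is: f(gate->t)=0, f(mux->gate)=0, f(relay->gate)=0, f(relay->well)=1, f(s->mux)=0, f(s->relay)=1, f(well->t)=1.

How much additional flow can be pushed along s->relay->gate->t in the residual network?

2

Residual capacities along the path: s->relay: 8, relay->gate: 9, gate->t: 2.
Minimum is 2.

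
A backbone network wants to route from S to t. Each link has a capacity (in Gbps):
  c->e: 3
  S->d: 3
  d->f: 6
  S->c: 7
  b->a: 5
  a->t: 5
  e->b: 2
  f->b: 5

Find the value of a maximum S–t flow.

5

Augment S->c->e->b->a->t: bottleneck 2. Total 2.
Augment S->d->f->b->a->t: bottleneck 3. Total 5.
No augmenting path remains in the residual graph.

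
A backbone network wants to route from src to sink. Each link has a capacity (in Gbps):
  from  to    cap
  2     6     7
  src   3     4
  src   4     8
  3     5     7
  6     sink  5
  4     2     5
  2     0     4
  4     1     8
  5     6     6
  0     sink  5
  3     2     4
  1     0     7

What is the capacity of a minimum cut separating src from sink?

10

Max flow = 10 (via 4 augmenting paths).
In the residual at optimum, the set reachable from src is {0, 1, 2, 3, 4, 5, 6, src}.
Cut edges: 6->sink (cap 5), 0->sink (cap 5). Sum = 10.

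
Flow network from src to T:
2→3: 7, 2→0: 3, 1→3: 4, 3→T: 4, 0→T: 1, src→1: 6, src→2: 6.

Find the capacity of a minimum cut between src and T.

Max flow = 5 (via 2 augmenting paths).
In the residual at optimum, the set reachable from src is {0, 1, 2, 3, src}.
Cut edges: 0→T (cap 1), 3→T (cap 4). Sum = 5.

5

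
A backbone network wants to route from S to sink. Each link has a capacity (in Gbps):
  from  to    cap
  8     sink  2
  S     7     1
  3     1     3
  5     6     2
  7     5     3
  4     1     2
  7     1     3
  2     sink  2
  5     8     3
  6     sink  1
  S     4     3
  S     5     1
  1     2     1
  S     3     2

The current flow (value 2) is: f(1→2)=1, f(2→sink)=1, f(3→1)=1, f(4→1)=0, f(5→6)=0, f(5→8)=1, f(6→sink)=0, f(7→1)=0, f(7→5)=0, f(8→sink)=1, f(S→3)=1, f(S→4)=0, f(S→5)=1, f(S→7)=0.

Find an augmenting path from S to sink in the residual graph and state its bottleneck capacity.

Residual along S→7→5→8→sink: S→7: 1, 7→5: 3, 5→8: 2, 8→sink: 1.
Bottleneck = min = 1.

S→7→5→8→sink, bottleneck 1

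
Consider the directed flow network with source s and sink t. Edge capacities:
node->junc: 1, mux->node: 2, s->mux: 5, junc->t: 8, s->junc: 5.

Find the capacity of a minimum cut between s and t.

Max flow = 6 (via 2 augmenting paths).
In the residual at optimum, the set reachable from s is {mux, node, s}.
Cut edges: s->junc (cap 5), node->junc (cap 1). Sum = 6.

6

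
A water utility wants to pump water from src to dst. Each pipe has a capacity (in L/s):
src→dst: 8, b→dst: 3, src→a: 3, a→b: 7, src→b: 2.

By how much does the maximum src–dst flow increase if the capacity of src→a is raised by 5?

Original max flow = 11.
Edge src→a does not cross the min cut (source side {a, b, src}), so extra capacity there cannot help.
New max flow = 11. Increase = 0.

0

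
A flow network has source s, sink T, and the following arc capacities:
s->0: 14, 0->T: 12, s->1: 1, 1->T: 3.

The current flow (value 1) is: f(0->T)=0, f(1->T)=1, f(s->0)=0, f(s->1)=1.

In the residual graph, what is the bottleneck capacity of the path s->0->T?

12

Residual capacities along the path: s->0: 14, 0->T: 12.
Minimum is 12.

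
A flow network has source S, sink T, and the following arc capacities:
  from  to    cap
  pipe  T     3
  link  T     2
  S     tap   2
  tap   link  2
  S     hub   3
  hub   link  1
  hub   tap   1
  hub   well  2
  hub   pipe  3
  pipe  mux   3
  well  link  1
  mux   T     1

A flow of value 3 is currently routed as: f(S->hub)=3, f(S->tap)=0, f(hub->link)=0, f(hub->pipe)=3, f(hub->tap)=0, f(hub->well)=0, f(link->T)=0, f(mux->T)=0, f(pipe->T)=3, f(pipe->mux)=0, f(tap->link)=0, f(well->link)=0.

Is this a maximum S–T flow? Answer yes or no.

No

Residual path S->tap->link->T has bottleneck 2 > 0.
Pushing 2 along it raises the flow to 5, so the given flow is not maximum.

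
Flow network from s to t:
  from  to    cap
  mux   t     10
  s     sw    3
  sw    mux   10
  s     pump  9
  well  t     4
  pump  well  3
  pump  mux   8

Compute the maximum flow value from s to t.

12

Augment s→sw→mux→t: bottleneck 3. Total 3.
Augment s→pump→mux→t: bottleneck 7. Total 10.
Augment s→pump→well→t: bottleneck 2. Total 12.
No augmenting path remains in the residual graph.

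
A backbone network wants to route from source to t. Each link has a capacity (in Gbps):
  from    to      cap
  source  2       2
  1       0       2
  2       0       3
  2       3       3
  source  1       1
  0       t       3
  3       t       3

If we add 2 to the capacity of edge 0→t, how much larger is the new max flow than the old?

Original max flow = 3.
Edge 0→t does not cross the min cut (source side {source}), so extra capacity there cannot help.
New max flow = 3. Increase = 0.

0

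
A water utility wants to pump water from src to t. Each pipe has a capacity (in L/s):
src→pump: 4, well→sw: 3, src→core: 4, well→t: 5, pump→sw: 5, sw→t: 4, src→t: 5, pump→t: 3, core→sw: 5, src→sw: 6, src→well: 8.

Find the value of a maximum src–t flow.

17

Augment src→t: bottleneck 5. Total 5.
Augment src→pump→t: bottleneck 3. Total 8.
Augment src→well→t: bottleneck 5. Total 13.
Augment src→sw→t: bottleneck 4. Total 17.
No augmenting path remains in the residual graph.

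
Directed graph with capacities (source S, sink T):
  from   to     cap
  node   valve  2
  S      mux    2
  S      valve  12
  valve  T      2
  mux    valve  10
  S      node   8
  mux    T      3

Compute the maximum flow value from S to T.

4

Augment S→mux→T: bottleneck 2. Total 2.
Augment S→valve→T: bottleneck 2. Total 4.
No augmenting path remains in the residual graph.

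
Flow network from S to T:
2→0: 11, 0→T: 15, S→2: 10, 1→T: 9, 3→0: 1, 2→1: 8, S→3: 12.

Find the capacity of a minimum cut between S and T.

11

Max flow = 11 (via 3 augmenting paths).
In the residual at optimum, the set reachable from S is {3, S}.
Cut edges: S→2 (cap 10), 3→0 (cap 1). Sum = 11.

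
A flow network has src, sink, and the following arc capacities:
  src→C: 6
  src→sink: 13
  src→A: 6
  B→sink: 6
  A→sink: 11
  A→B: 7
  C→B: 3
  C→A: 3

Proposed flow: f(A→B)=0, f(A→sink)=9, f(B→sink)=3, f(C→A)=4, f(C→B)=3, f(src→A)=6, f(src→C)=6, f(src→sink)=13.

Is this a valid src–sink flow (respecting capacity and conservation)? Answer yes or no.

No

Capacity violated on C→A: flow 4 > capacity 3.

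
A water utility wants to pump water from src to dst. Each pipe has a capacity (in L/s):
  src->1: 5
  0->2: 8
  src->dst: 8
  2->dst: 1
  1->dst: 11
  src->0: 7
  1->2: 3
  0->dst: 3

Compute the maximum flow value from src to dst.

17

Augment src->dst: bottleneck 8. Total 8.
Augment src->1->dst: bottleneck 5. Total 13.
Augment src->0->dst: bottleneck 3. Total 16.
Augment src->0->2->dst: bottleneck 1. Total 17.
No augmenting path remains in the residual graph.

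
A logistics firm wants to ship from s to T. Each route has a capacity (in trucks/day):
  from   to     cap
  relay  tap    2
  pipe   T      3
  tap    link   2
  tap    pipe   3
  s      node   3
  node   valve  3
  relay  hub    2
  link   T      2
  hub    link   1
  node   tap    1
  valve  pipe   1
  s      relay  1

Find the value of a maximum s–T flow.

3

Augment s→relay→hub→link→T: bottleneck 1. Total 1.
Augment s→node→tap→link→T: bottleneck 1. Total 2.
Augment s→node→valve→pipe→T: bottleneck 1. Total 3.
No augmenting path remains in the residual graph.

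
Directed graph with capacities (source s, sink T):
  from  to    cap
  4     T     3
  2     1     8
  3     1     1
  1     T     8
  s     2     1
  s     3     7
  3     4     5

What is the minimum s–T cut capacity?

Max flow = 5 (via 3 augmenting paths).
In the residual at optimum, the set reachable from s is {3, 4, s}.
Cut edges: s→2 (cap 1), 3→1 (cap 1), 4→T (cap 3). Sum = 5.

5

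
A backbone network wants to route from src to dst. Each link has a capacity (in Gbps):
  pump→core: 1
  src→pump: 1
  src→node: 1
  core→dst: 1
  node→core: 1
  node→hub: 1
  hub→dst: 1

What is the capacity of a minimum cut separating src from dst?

2

Max flow = 2 (via 2 augmenting paths).
In the residual at optimum, the set reachable from src is {src}.
Cut edges: src→pump (cap 1), src→node (cap 1). Sum = 2.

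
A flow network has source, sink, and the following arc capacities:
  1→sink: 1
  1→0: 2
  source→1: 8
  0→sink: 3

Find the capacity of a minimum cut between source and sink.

3

Max flow = 3 (via 2 augmenting paths).
In the residual at optimum, the set reachable from source is {1, source}.
Cut edges: 1→0 (cap 2), 1→sink (cap 1). Sum = 3.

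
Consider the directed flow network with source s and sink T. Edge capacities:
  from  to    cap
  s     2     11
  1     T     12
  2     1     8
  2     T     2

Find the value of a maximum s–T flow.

10

Augment s->2->T: bottleneck 2. Total 2.
Augment s->2->1->T: bottleneck 8. Total 10.
No augmenting path remains in the residual graph.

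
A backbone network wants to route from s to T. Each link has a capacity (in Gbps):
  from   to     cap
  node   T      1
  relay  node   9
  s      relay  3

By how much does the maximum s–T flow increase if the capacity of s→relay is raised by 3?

Original max flow = 1.
Edge s→relay does not cross the min cut (source side {node, relay, s}), so extra capacity there cannot help.
New max flow = 1. Increase = 0.

0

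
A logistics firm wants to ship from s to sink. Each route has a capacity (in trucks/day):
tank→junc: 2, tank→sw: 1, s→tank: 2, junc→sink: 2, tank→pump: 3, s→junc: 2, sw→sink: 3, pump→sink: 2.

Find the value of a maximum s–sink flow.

Augment s→junc→sink: bottleneck 2. Total 2.
Augment s→tank→pump→sink: bottleneck 2. Total 4.
No augmenting path remains in the residual graph.

4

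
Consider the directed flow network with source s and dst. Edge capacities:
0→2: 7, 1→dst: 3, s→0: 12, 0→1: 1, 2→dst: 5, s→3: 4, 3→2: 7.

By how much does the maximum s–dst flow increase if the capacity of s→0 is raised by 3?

Original max flow = 6.
Edge s→0 does not cross the min cut (source side {0, 2, 3, s}), so extra capacity there cannot help.
New max flow = 6. Increase = 0.

0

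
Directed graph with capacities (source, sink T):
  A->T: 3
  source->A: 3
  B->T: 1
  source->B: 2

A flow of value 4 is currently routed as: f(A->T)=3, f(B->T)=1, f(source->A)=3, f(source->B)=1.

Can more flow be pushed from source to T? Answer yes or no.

Residual reachable from source: {B, source}; T is not reachable.
Saturated cut: source->A, B->T with total capacity 4 = current flow value. Flow is maximum.

No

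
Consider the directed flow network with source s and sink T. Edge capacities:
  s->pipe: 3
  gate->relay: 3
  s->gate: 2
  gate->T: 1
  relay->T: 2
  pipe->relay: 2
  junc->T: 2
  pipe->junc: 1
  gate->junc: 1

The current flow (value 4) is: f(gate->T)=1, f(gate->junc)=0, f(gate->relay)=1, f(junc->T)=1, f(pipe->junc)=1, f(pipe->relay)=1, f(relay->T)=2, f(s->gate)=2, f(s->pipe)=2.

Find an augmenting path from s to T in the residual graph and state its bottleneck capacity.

s->pipe->relay->gate->junc->T, bottleneck 1

Residual along s->pipe->relay->gate->junc->T: s->pipe: 1, pipe->relay: 1, relay->gate: 1 (reverse), gate->junc: 1, junc->T: 1.
Bottleneck = min = 1.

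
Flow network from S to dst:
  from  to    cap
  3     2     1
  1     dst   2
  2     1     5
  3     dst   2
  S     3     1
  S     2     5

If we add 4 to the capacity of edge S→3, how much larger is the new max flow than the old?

Original max flow = 3.
After raising cap(S→3), augmenting paths through that edge carry 1 more unit.
New max flow = 4. Increase = 1.

1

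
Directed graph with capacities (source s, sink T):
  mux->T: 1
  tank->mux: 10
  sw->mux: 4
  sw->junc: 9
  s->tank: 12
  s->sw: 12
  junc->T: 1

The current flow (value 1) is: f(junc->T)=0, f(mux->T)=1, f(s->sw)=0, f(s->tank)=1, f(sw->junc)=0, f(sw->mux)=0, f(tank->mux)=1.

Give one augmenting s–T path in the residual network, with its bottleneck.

s->sw->junc->T, bottleneck 1

Residual along s->sw->junc->T: s->sw: 12, sw->junc: 9, junc->T: 1.
Bottleneck = min = 1.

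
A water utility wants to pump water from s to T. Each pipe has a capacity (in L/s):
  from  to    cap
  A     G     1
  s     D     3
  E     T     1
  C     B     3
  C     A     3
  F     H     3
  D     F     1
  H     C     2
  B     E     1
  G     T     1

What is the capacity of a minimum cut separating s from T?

1

Max flow = 1 (via 1 augmenting path).
In the residual at optimum, the set reachable from s is {D, s}.
Cut edges: D→F (cap 1). Sum = 1.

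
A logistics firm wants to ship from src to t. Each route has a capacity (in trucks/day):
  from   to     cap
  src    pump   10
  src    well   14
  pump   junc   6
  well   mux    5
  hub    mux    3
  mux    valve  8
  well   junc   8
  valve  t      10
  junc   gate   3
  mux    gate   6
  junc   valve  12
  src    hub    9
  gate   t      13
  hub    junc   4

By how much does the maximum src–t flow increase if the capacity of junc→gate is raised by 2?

2

Original max flow = 19.
After raising cap(junc→gate), augmenting paths through that edge carry 2 more units.
New max flow = 21. Increase = 2.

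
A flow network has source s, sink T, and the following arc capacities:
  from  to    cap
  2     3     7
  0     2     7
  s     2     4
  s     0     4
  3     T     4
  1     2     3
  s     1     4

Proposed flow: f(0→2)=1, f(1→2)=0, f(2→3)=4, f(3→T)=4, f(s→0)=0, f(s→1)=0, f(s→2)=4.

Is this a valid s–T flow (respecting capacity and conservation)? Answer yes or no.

Conservation fails at 0: inflow 0 ≠ outflow 1.

No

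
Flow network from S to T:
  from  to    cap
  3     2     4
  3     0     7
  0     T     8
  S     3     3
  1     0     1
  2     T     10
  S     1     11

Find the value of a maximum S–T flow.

Augment S->1->0->T: bottleneck 1. Total 1.
Augment S->3->0->T: bottleneck 3. Total 4.
No augmenting path remains in the residual graph.

4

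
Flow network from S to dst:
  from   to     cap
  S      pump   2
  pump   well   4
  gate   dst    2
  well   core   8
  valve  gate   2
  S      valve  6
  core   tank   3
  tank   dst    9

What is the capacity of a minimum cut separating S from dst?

Max flow = 4 (via 2 augmenting paths).
In the residual at optimum, the set reachable from S is {S, valve}.
Cut edges: valve→gate (cap 2), S→pump (cap 2). Sum = 4.

4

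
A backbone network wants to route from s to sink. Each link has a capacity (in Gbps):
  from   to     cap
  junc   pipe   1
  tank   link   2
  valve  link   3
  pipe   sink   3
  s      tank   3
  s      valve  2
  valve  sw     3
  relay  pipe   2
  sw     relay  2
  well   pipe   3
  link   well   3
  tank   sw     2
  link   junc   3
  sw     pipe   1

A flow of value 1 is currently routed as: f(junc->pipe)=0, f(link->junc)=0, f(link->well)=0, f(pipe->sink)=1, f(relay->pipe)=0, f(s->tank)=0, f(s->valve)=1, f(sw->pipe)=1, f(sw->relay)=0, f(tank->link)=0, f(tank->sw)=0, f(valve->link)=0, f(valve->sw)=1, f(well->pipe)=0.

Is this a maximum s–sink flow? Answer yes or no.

Residual path s->valve->link->junc->pipe->sink has bottleneck 1 > 0.
Pushing 1 along it raises the flow to 2, so the given flow is not maximum.

No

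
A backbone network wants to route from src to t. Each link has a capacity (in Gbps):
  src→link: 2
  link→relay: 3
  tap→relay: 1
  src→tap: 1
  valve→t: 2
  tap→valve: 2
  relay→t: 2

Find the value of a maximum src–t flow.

3

Augment src→link→relay→t: bottleneck 2. Total 2.
Augment src→tap→valve→t: bottleneck 1. Total 3.
No augmenting path remains in the residual graph.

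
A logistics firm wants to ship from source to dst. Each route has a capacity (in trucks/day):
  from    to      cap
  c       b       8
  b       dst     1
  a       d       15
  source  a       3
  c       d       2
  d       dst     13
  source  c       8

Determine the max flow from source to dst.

Augment source→a→d→dst: bottleneck 3. Total 3.
Augment source→c→d→dst: bottleneck 2. Total 5.
Augment source→c→b→dst: bottleneck 1. Total 6.
No augmenting path remains in the residual graph.

6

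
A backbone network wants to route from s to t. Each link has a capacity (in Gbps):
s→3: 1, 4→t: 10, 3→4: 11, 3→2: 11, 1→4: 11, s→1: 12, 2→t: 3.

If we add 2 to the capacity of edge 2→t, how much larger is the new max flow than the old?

Original max flow = 11.
Edge 2→t does not cross the min cut (source side {1, 4, s}), so extra capacity there cannot help.
New max flow = 11. Increase = 0.

0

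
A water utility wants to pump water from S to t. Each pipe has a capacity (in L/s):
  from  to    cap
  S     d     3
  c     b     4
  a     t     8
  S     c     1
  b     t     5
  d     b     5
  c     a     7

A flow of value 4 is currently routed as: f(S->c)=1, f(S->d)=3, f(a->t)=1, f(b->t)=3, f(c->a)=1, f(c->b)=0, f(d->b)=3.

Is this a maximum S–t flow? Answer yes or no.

Residual reachable from S: {S}; t is not reachable.
Saturated cut: S->c, S->d with total capacity 4 = current flow value. Flow is maximum.

Yes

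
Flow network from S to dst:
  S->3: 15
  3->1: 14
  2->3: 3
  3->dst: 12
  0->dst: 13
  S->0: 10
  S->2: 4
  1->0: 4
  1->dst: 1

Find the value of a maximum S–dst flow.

Augment S->3->dst: bottleneck 12. Total 12.
Augment S->0->dst: bottleneck 10. Total 22.
Augment S->3->1->dst: bottleneck 1. Total 23.
Augment S->3->1->0->dst: bottleneck 2. Total 25.
Augment S->2->3->1->0->dst: bottleneck 1. Total 26.
No augmenting path remains in the residual graph.

26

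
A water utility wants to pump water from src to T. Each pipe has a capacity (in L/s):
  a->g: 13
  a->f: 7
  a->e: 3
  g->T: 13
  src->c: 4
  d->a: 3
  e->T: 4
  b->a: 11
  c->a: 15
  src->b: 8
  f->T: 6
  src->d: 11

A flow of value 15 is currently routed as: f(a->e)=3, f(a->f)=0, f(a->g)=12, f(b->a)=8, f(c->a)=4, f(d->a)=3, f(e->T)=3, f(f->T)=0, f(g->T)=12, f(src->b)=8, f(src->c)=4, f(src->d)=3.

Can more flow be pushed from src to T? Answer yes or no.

Residual reachable from src: {d, src}; T is not reachable.
Saturated cut: src->c, src->b, d->a with total capacity 15 = current flow value. Flow is maximum.

No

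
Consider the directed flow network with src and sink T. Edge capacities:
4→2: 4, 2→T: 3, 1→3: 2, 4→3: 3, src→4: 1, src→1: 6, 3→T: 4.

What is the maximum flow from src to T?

Augment src→4→2→T: bottleneck 1. Total 1.
Augment src→1→3→T: bottleneck 2. Total 3.
No augmenting path remains in the residual graph.

3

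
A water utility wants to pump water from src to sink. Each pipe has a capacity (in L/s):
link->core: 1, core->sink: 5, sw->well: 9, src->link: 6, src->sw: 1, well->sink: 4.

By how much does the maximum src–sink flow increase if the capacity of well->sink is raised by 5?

Original max flow = 2.
Edge well->sink does not cross the min cut (source side {link, src}), so extra capacity there cannot help.
New max flow = 2. Increase = 0.

0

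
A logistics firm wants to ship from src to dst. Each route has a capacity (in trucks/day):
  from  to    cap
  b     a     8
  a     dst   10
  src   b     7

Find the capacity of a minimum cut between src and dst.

Max flow = 7 (via 1 augmenting path).
In the residual at optimum, the set reachable from src is {src}.
Cut edges: src->b (cap 7). Sum = 7.

7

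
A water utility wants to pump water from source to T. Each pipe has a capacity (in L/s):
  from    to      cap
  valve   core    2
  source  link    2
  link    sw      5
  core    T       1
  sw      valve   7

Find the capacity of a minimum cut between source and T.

1

Max flow = 1 (via 1 augmenting path).
In the residual at optimum, the set reachable from source is {core, link, source, sw, valve}.
Cut edges: core->T (cap 1). Sum = 1.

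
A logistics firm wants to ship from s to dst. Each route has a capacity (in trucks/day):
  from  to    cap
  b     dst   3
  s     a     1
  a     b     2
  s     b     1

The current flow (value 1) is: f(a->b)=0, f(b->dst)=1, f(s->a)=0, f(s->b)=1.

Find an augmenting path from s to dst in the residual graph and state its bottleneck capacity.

Residual along s->a->b->dst: s->a: 1, a->b: 2, b->dst: 2.
Bottleneck = min = 1.

s->a->b->dst, bottleneck 1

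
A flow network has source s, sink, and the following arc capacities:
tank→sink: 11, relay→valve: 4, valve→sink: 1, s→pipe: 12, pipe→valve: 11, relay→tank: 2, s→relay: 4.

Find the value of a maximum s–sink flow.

Augment s→relay→tank→sink: bottleneck 2. Total 2.
Augment s→relay→valve→sink: bottleneck 1. Total 3.
No augmenting path remains in the residual graph.

3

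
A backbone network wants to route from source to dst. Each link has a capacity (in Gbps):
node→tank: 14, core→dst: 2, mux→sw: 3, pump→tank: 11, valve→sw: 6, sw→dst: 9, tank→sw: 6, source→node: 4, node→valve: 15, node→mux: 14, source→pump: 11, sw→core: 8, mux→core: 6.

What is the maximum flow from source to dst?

Augment source→node→valve→sw→dst: bottleneck 4. Total 4.
Augment source→pump→tank→sw→dst: bottleneck 5. Total 9.
Augment source→pump→tank→sw→core→dst: bottleneck 1. Total 10.
No augmenting path remains in the residual graph.

10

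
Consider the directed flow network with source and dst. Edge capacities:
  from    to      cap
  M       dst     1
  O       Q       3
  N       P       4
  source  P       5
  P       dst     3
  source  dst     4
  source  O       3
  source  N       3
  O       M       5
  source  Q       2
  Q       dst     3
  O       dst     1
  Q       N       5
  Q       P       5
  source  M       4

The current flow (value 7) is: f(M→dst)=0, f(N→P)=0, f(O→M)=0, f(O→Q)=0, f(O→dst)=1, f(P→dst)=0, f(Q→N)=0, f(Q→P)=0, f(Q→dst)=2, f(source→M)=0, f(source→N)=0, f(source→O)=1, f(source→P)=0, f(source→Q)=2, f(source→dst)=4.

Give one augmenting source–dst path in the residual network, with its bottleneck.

Residual along source→P→dst: source→P: 5, P→dst: 3.
Bottleneck = min = 3.

source→P→dst, bottleneck 3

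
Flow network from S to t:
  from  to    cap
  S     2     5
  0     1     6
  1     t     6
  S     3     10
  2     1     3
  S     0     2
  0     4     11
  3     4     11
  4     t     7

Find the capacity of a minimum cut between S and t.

12

Max flow = 12 (via 4 augmenting paths).
In the residual at optimum, the set reachable from S is {2, 3, 4, S}.
Cut edges: S->0 (cap 2), 2->1 (cap 3), 4->t (cap 7). Sum = 12.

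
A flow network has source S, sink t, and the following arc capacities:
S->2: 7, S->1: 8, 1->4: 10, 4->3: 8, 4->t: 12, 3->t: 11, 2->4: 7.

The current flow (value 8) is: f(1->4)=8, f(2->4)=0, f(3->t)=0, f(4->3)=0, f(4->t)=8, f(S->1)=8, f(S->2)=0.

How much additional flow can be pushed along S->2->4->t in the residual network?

4

Residual capacities along the path: S->2: 7, 2->4: 7, 4->t: 4.
Minimum is 4.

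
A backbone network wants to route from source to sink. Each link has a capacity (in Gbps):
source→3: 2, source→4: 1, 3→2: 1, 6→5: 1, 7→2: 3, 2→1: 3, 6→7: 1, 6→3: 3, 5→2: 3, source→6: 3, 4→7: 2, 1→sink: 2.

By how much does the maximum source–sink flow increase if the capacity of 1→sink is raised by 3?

1

Original max flow = 2.
After raising cap(1→sink), augmenting paths through that edge carry 1 more unit.
New max flow = 3. Increase = 1.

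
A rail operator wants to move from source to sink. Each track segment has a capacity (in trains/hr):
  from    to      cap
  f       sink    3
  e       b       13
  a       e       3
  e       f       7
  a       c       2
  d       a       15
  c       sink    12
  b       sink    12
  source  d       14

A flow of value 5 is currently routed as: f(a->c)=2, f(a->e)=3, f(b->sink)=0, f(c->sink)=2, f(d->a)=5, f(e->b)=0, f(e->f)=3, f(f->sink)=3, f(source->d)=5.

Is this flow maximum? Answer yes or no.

Yes

Residual reachable from source: {a, d, source}; sink is not reachable.
Saturated cut: a->e, a->c with total capacity 5 = current flow value. Flow is maximum.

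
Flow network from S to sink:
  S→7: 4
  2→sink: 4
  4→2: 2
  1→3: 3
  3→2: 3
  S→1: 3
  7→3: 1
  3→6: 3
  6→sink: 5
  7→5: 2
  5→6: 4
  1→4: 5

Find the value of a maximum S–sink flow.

Augment S→1→4→2→sink: bottleneck 2. Total 2.
Augment S→1→3→2→sink: bottleneck 1. Total 3.
Augment S→7→3→2→sink: bottleneck 1. Total 4.
Augment S→7→5→6→sink: bottleneck 2. Total 6.
No augmenting path remains in the residual graph.

6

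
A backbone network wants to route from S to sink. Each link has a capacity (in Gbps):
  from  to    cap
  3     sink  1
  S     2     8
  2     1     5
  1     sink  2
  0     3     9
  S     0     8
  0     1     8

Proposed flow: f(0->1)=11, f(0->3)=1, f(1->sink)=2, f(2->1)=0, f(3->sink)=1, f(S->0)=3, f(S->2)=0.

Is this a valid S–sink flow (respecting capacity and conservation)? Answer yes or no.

Capacity violated on 0->1: flow 11 > capacity 8.

No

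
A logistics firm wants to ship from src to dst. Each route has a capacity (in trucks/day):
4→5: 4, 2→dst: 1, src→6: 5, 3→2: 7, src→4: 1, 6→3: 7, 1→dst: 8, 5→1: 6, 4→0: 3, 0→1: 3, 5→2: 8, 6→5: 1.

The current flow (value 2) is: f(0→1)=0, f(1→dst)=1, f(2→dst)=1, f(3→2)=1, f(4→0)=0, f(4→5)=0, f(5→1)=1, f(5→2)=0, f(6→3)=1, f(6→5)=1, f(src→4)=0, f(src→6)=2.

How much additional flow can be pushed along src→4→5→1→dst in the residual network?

Residual capacities along the path: src→4: 1, 4→5: 4, 5→1: 5, 1→dst: 7.
Minimum is 1.

1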